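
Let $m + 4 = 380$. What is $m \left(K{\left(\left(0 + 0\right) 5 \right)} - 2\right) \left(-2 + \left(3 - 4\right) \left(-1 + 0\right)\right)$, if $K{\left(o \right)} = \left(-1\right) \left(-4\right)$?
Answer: $-752$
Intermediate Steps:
$K{\left(o \right)} = 4$
$m = 376$ ($m = -4 + 380 = 376$)
$m \left(K{\left(\left(0 + 0\right) 5 \right)} - 2\right) \left(-2 + \left(3 - 4\right) \left(-1 + 0\right)\right) = 376 \left(4 - 2\right) \left(-2 + \left(3 - 4\right) \left(-1 + 0\right)\right) = 376 \cdot 2 \left(-2 - -1\right) = 376 \cdot 2 \left(-2 + 1\right) = 376 \cdot 2 \left(-1\right) = 376 \left(-2\right) = -752$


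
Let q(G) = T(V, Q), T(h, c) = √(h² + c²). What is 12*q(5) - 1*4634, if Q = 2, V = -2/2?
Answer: -4634 + 12*√5 ≈ -4607.2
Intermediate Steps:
V = -1 (V = -2*½ = -1)
T(h, c) = √(c² + h²)
q(G) = √5 (q(G) = √(2² + (-1)²) = √(4 + 1) = √5)
12*q(5) - 1*4634 = 12*√5 - 1*4634 = 12*√5 - 4634 = -4634 + 12*√5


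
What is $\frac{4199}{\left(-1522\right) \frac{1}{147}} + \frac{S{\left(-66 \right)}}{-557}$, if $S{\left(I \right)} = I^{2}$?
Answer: $- \frac{350439753}{847754} \approx -413.37$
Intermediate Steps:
$\frac{4199}{\left(-1522\right) \frac{1}{147}} + \frac{S{\left(-66 \right)}}{-557} = \frac{4199}{\left(-1522\right) \frac{1}{147}} + \frac{\left(-66\right)^{2}}{-557} = \frac{4199}{\left(-1522\right) \frac{1}{147}} + 4356 \left(- \frac{1}{557}\right) = \frac{4199}{- \frac{1522}{147}} - \frac{4356}{557} = 4199 \left(- \frac{147}{1522}\right) - \frac{4356}{557} = - \frac{617253}{1522} - \frac{4356}{557} = - \frac{350439753}{847754}$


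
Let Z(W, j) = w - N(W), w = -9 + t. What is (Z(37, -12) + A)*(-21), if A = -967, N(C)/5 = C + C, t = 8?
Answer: 28098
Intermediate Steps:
N(C) = 10*C (N(C) = 5*(C + C) = 5*(2*C) = 10*C)
w = -1 (w = -9 + 8 = -1)
Z(W, j) = -1 - 10*W
(Z(37, -12) + A)*(-21) = ((-1 - 10*37) - 967)*(-21) = ((-1 - 370) - 967)*(-21) = (-371 - 967)*(-21) = -1338*(-21) = 28098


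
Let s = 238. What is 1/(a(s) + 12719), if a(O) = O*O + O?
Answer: 1/69601 ≈ 1.4368e-5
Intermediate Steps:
a(O) = O + O**2 (a(O) = O**2 + O = O + O**2)
1/(a(s) + 12719) = 1/(238*(1 + 238) + 12719) = 1/(238*239 + 12719) = 1/(56882 + 12719) = 1/69601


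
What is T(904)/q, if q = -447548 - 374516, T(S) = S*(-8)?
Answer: 452/51379 ≈ 0.0087974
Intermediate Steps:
T(S) = -8*S
q = -822064
T(904)/q = -8*904/(-822064) = -7232*(-1/822064) = 452/51379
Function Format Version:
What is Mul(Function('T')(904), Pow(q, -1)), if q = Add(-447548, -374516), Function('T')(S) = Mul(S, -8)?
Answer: Rational(452, 51379) ≈ 0.0087974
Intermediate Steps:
Function('T')(S) = Mul(-8, S)
q = -822064
Mul(Function('T')(904), Pow(q, -1)) = Mul(Mul(-8, 904), Pow(-822064, -1)) = Mul(-7232, Rational(-1, 822064)) = Rational(452, 51379)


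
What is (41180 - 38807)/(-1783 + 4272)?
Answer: 2373/2489 ≈ 0.95339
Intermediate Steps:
(41180 - 38807)/(-1783 + 4272) = 2373/2489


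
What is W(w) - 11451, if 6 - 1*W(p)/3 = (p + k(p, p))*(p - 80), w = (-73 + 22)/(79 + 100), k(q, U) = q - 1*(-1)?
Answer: -363005052/32041 ≈ -11329.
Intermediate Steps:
k(q, U) = 1 + q (k(q, U) = q + 1 = 1 + q)
w = -51/179 ≈ -0.28492
W(p) = 18 - 3*(1 + 2*p)*(-80 + p) (W(p) = 18 - 3*(p + (1 + p))*(p - 80) = 18 - 3*(1 + 2*p)*(-80 + p))
W(w) - 11451 = (258 - 6*(-51/179)² + 477*(-51/179)) - 11451 = (258 - 6*2601/32041 - 24327/179) - 11451 = (258 - 15606/32041 - 24327/179) - 11451 = 3896439/32041 - 11451 = -363005052/32041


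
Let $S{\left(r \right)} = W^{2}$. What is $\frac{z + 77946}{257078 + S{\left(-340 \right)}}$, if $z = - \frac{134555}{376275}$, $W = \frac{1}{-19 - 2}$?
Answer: $\frac{862272499893}{2843921543915} \approx 0.3032$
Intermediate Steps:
$W = - \frac{1}{21}$ ($W = \frac{1}{-21} = - \frac{1}{21} \approx -0.047619$)
$z = - \frac{26911}{75255}$ ($z = \left(-134555\right) \frac{1}{376275} = - \frac{26911}{75255} \approx -0.3576$)
$S{\left(r \right)} = \frac{1}{441}$ ($S{\left(r \right)} = \left(- \frac{1}{21}\right)^{2} = \frac{1}{441}$)
$\frac{z + 77946}{257078 + S{\left(-340 \right)}} = \frac{- \frac{26911}{75255} + 77946}{257078 + \frac{1}{441}} = \frac{5865799319}{75255 \cdot \frac{113371399}{441}} = \frac{5865799319}{75255} \cdot \frac{441}{113371399} = \frac{862272499893}{2843921543915}$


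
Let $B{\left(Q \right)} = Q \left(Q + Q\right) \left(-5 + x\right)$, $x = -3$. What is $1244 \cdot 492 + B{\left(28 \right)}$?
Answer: $599504$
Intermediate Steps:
$B{\left(Q \right)} = - 16 Q^{2}$ ($B{\left(Q \right)} = Q \left(Q + Q\right) \left(-5 - 3\right) = Q 2 Q \left(-8\right) = Q \left(- 16 Q\right) = - 16 Q^{2}$)
$1244 \cdot 492 + B{\left(28 \right)} = 1244 \cdot 492 - 16 \cdot 28^{2} = 612048 - 12544 = 599504$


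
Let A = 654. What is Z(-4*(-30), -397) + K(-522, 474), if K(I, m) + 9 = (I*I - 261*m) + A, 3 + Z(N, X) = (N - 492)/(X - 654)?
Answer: 157032384/1051 ≈ 1.4941e+5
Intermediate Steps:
Z(N, X) = -3 + (-492 + N)/(-654 + X) (Z(N, X) = -3 + (N - 492)/(X - 654) = -3 + (-492 + N)/(-654 + X))
K(I, m) = 645 + I**2 - 261*m (K(I, m) = -9 + ((I*I - 261*m) + 654) = -9 + ((I**2 - 261*m) + 654) = -9 + (654 + I**2 - 261*m) = 645 + I**2 - 261*m)
Z(-4*(-30), -397) + K(-522, 474) = (1470 - 4*(-30) - 3*(-397))/(-654 - 397) + (645 + (-522)**2 - 261*474) = (1470 + 120 + 1191)/(-1051) + (645 + 272484 - 123714) = -1/1051*2781 + 149415 = -2781/1051 + 149415 = 157032384/1051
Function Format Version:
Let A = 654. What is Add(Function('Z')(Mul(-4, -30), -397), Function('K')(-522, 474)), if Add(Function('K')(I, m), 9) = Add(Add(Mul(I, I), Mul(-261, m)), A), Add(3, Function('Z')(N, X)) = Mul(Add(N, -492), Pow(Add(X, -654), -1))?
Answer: Rational(157032384, 1051) ≈ 1.4941e+5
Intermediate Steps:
Function('Z')(N, X) = Add(-3, Mul(Pow(Add(-654, X), -1), Add(-492, N))) (Function('Z')(N, X) = Add(-3, Mul(Add(N, -492), Pow(Add(X, -654), -1))) = Add(-3, Mul(Add(-492, N), Pow(Add(-654, X), -1))) = Add(-3, Mul(Pow(Add(-654, X), -1), Add(-492, N))))
Function('K')(I, m) = Add(645, Pow(I, 2), Mul(-261, m)) (Function('K')(I, m) = Add(-9, Add(Add(Mul(I, I), Mul(-261, m)), 654)) = Add(-9, Add(Add(Pow(I, 2), Mul(-261, m)), 654)) = Add(-9, Add(654, Pow(I, 2), Mul(-261, m))) = Add(645, Pow(I, 2), Mul(-261, m)))
Add(Function('Z')(Mul(-4, -30), -397), Function('K')(-522, 474)) = Add(Mul(Pow(Add(-654, -397), -1), Add(1470, Mul(-4, -30), Mul(-3, -397))), Add(645, Pow(-522, 2), Mul(-261, 474))) = Add(Mul(Pow(-1051, -1), Add(1470, 120, 1191)), Add(645, 272484, -123714)) = Add(Mul(Rational(-1, 1051), 2781), 149415) = Add(Rational(-2781, 1051), 149415) = Rational(157032384, 1051)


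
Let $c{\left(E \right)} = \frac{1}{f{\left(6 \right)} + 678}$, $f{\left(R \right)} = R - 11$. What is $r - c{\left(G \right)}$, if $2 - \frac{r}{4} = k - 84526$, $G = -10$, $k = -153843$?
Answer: $\frac{641694731}{673} \approx 9.5348 \cdot 10^{5}$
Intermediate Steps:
$f{\left(R \right)} = -11 + R$ ($f{\left(R \right)} = R - 11 = -11 + R$)
$c{\left(E \right)} = \frac{1}{673}$ ($c{\left(E \right)} = \frac{1}{\left(-11 + 6\right) + 678} = \frac{1}{-5 + 678} = \frac{1}{673}$)
$r = 953484$ ($r = 8 - 4 \left(-153843 - 84526\right) = 8 - -953476 = 8 + 953476 = 953484$)
$r - c{\left(G \right)} = 953484 - \frac{1}{673} = \frac{641694731}{673}$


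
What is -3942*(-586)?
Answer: 2310012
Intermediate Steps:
-3942*(-586) = 2310012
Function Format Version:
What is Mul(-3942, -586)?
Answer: 2310012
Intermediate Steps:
Mul(-3942, -586) = 2310012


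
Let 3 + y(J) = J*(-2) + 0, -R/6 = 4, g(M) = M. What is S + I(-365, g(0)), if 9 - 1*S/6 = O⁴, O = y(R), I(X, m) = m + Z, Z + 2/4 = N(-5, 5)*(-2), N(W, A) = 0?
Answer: -49207393/2 ≈ -2.4604e+7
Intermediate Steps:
R = -24 (R = -6*4 = -24)
y(J) = -3 - 2*J (y(J) = -3 + (J*(-2) + 0) = -3 + (-2*J + 0) = -3 - 2*J)
Z = -½ (Z = -½ + 0*(-2) = -½ + 0 = -½ ≈ -0.50000)
I(X, m) = -½ + m (I(X, m) = m - ½ = -½ + m)
O = 45 (O = -3 - 2*(-24) = -3 + 48 = 45)
S = -24603696 (S = 54 - 6*45⁴ = 54 - 6*4100625 = 54 - 24603750 = -24603696)
S + I(-365, g(0)) = -24603696 + (-½ + 0) = -24603696 - ½ = -49207393/2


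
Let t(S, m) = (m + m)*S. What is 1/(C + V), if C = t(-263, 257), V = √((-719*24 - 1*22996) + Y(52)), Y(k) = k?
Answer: -67591/9137106662 - 5*I*√402/9137106662 ≈ -7.3974e-6 - 1.0972e-8*I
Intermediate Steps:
t(S, m) = 2*S*m (t(S, m) = (2*m)*S = 2*S*m)
V = 10*I*√402 (V = √((-719*24 - 1*22996) + 52) = √((-17256 - 22996) + 52) = √(-40252 + 52) = √(-40200) = 10*I*√402 ≈ 200.5*I)
C = -135182 (C = 2*(-263)*257 = -135182)
1/(C + V) = 1/(-135182 + 10*I*√402)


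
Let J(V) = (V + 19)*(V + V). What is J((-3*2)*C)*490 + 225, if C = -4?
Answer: 1011585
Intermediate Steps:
J(V) = 2*V*(19 + V) (J(V) = (19 + V)*(2*V) = 2*V*(19 + V))
J((-3*2)*C)*490 + 225 = (2*(-3*2*(-4))*(19 - 3*2*(-4)))*490 + 225 = (2*(-6*(-4))*(19 - 6*(-4)))*490 + 225 = (2*24*(19 + 24))*490 + 225 = (2*24*43)*490 + 225 = 2064*490 + 225 = 1011360 + 225 = 1011585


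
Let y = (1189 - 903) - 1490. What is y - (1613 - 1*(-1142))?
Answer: -3959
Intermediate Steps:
y = -1204 (y = 286 - 1490 = -1204)
y - (1613 - 1*(-1142)) = -1204 - (1613 - 1*(-1142)) = -1204 - (1613 + 1142) = -1204 - 1*2755 = -1204 - 2755 = -3959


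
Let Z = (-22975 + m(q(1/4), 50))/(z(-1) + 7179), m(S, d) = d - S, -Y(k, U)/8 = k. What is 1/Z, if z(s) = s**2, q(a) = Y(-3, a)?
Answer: -7180/22949 ≈ -0.31287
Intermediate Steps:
Y(k, U) = -8*k
q(a) = 24 (q(a) = -8*(-3) = 24)
Z = -22949/7180 (Z = (-22975 + (50 - 1*24))/((-1)**2 + 7179) = (-22975 + (50 - 24))/(1 + 7179) = (-22975 + 26)/7180 = -22949*1/7180 = -22949/7180 ≈ -3.1962)
1/Z = 1/(-22949/7180) = -7180/22949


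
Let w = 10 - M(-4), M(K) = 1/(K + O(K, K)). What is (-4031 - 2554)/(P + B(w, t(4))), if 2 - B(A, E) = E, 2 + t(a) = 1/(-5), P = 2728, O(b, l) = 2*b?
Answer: -32925/13661 ≈ -2.4101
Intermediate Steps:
t(a) = -11/5 (t(a) = -2 + 1/(-5) = -2 - 1/5 = -11/5)
M(K) = 1/(3*K) (M(K) = 1/(K + 2*K) = 1/(3*K))
w = 121/12 (w = 10 - 1/(3*(-4)) = 10 - (-1)/(3*4) = 10 - 1*(-1/12) = 10 + 1/12 = 121/12 ≈ 10.083)
B(A, E) = 2 - E
(-4031 - 2554)/(P + B(w, t(4))) = (-4031 - 2554)/(2728 + (2 - 1*(-11/5))) = -6585/(2728 + (2 + 11/5)) = -6585/(2728 + 21/5) = -6585/13661/5 = -6585*5/13661 = -32925/13661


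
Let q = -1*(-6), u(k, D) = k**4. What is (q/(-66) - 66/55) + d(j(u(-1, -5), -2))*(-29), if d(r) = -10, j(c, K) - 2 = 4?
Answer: 15879/55 ≈ 288.71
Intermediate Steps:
q = 6
j(c, K) = 6 (j(c, K) = 2 + 4 = 6)
(q/(-66) - 66/55) + d(j(u(-1, -5), -2))*(-29) = (6/(-66) - 66/55) - 10*(-29) = (6*(-1/66) - 66*1/55) + 290 = (-1/11 - 6/5) + 290 = -71/55 + 290 = 15879/55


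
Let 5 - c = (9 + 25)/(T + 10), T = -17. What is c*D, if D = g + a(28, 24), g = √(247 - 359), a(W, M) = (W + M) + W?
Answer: 5520/7 + 276*I*√7/7 ≈ 788.57 + 104.32*I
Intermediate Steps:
a(W, M) = M + 2*W (a(W, M) = (M + W) + W = M + 2*W)
g = 4*I*√7 (g = √(-112) = 4*I*√7 ≈ 10.583*I)
c = 69/7 (c = 5 - (9 + 25)/(-17 + 10) = 5 - 34/(-7) = 5 - 34*(-1)/7 = 5 - 1*(-34/7) = 5 + 34/7 = 69/7 ≈ 9.8571)
D = 80 + 4*I*√7 (D = 4*I*√7 + (24 + 2*28) = 4*I*√7 + (24 + 56) = 4*I*√7 + 80 = 80 + 4*I*√7 ≈ 80.0 + 10.583*I)
c*D = 69*(80 + 4*I*√7)/7 = 5520/7 + 276*I*√7/7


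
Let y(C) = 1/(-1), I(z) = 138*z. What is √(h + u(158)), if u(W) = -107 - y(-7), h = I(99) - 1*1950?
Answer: √11606 ≈ 107.73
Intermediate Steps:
h = 11712 (h = 138*99 - 1*1950 = 13662 - 1950 = 11712)
y(C) = -1
u(W) = -106 (u(W) = -107 - 1*(-1) = -107 + 1 = -106)
√(h + u(158)) = √(11712 - 106) = √11606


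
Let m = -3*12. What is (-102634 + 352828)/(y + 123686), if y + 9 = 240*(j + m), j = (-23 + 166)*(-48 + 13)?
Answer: -250194/1086163 ≈ -0.23035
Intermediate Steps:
m = -36
j = -5005 (j = 143*(-35) = -5005)
y = -1209849 (y = -9 + 240*(-5005 - 36) = -9 + 240*(-5041) = -9 - 1209840 = -1209849)
(-102634 + 352828)/(y + 123686) = (-102634 + 352828)/(-1209849 + 123686) = 250194/(-1086163) = 250194*(-1/1086163) = -250194/1086163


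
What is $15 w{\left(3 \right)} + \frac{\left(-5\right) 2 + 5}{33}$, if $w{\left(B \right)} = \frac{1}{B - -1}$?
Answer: $\frac{475}{132} \approx 3.5985$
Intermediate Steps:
$w{\left(B \right)} = \frac{1}{1 + B}$ ($w{\left(B \right)} = \frac{1}{B + \left(-3 + 4\right)} = \frac{1}{B + 1} = \frac{1}{1 + B}$)
$15 w{\left(3 \right)} + \frac{\left(-5\right) 2 + 5}{33} = \frac{15}{1 + 3} + \frac{\left(-5\right) 2 + 5}{33} = \frac{15}{4} + \left(-10 + 5\right) \frac{1}{33} = 15 \cdot \frac{1}{4} - \frac{5}{33} = \frac{15}{4} - \frac{5}{33} = \frac{475}{132}$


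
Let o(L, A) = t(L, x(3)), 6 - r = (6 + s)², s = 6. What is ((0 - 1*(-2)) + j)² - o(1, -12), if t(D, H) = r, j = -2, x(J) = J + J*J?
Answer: 138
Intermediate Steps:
x(J) = J + J²
r = -138 (r = 6 - (6 + 6)² = 6 - 1*12² = 6 - 1*144 = 6 - 144 = -138)
t(D, H) = -138
o(L, A) = -138
((0 - 1*(-2)) + j)² - o(1, -12) = ((0 - 1*(-2)) - 2)² - 1*(-138) = ((0 + 2) - 2)² + 138 = (2 - 2)² + 138 = 0² + 138 = 0 + 138 = 138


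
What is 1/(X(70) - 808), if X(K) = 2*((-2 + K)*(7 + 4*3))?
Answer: 1/1776 ≈ 0.00056306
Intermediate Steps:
X(K) = -76 + 38*K (X(K) = 2*((-2 + K)*(7 + 12)) = 2*((-2 + K)*19) = 2*(-38 + 19*K) = -76 + 38*K)
1/(X(70) - 808) = 1/((-76 + 38*70) - 808) = 1/((-76 + 2660) - 808) = 1/(2584 - 808) = 1/1776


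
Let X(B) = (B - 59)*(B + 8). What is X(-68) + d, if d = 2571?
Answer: 10191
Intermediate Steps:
X(B) = (-59 + B)*(8 + B)
X(-68) + d = (-472 + (-68)² - 51*(-68)) + 2571 = (-472 + 4624 + 3468) + 2571 = 7620 + 2571 = 10191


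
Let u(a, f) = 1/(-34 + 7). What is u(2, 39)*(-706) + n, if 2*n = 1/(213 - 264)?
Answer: 23995/918 ≈ 26.138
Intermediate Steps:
u(a, f) = -1/27 (u(a, f) = 1/(-27) = -1/27)
n = -1/102 (n = 1/(2*(213 - 264)) = (½)/(-51) = (½)*(-1/51) = -1/102 ≈ -0.0098039)
u(2, 39)*(-706) + n = -1/27*(-706) - 1/102 = 706/27 - 1/102 = 23995/918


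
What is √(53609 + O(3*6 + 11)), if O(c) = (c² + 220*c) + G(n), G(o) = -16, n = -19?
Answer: √60814 ≈ 246.60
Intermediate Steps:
O(c) = -16 + c² + 220*c (O(c) = (c² + 220*c) - 16 = -16 + c² + 220*c)
√(53609 + O(3*6 + 11)) = √(53609 + (-16 + (3*6 + 11)² + 220*(3*6 + 11))) = √(53609 + (-16 + (18 + 11)² + 220*(18 + 11))) = √(53609 + (-16 + 29² + 220*29)) = √(53609 + (-16 + 841 + 6380)) = √(53609 + 7205) = √60814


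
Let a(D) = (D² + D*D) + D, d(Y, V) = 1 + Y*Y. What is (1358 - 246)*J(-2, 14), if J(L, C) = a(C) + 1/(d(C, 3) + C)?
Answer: 95261704/211 ≈ 4.5148e+5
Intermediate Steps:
d(Y, V) = 1 + Y²
a(D) = D + 2*D² (a(D) = (D² + D²) + D = 2*D² + D = D + 2*D²)
J(L, C) = 1/(1 + C + C²) + C*(1 + 2*C) (J(L, C) = C*(1 + 2*C) + 1/((1 + C²) + C) = C*(1 + 2*C) + 1/(1 + C + C²) = 1/(1 + C + C²) + C*(1 + 2*C))
(1358 - 246)*J(-2, 14) = (1358 - 246)*((1 + 14 + 2*14⁴ + 3*14² + 3*14³)/(1 + 14 + 14²)) = 1112*((1 + 14 + 2*38416 + 3*196 + 3*2744)/(1 + 14 + 196)) = 1112*((1 + 14 + 76832 + 588 + 8232)/211) = 1112*((1/211)*85667) = 1112*(85667/211) = 95261704/211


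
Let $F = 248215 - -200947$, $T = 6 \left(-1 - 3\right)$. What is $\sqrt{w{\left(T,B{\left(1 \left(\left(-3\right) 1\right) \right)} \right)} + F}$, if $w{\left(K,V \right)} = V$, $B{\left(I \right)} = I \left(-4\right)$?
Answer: $\sqrt{449174} \approx 670.2$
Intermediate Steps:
$B{\left(I \right)} = - 4 I$
$T = -24$ ($T = 6 \left(-4\right) = -24$)
$F = 449162$ ($F = 248215 + 200947 = 449162$)
$\sqrt{w{\left(T,B{\left(1 \left(\left(-3\right) 1\right) \right)} \right)} + F} = \sqrt{- 4 \cdot 1 \left(\left(-3\right) 1\right) + 449162} = \sqrt{- 4 \cdot 1 \left(-3\right) + 449162} = \sqrt{\left(-4\right) \left(-3\right) + 449162} = \sqrt{12 + 449162} = \sqrt{449174}$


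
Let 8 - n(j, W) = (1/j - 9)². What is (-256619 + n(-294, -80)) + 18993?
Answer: -20545756057/86436 ≈ -2.3770e+5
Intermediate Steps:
n(j, W) = 8 - (-9 + 1/j)² (n(j, W) = 8 - (1/j - 9)² = 8 - (-9 + 1/j)²)
(-256619 + n(-294, -80)) + 18993 = (-256619 + (-73 - 1/(-294)² + 18/(-294))) + 18993 = (-256619 + (-73 - 1*1/86436 + 18*(-1/294))) + 18993 = (-256619 + (-73 - 1/86436 - 3/49)) + 18993 = (-256619 - 6315121/86436) + 18993 = -22187435005/86436 + 18993 = -20545756057/86436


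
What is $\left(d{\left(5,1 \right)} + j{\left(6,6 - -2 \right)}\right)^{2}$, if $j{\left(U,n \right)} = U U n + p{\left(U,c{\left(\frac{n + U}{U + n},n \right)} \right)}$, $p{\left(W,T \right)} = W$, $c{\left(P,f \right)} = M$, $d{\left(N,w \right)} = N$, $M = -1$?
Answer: $89401$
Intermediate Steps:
$c{\left(P,f \right)} = -1$
$j{\left(U,n \right)} = U + n U^{2}$ ($j{\left(U,n \right)} = U U n + U = U^{2} n + U = n U^{2} + U = U + n U^{2}$)
$\left(d{\left(5,1 \right)} + j{\left(6,6 - -2 \right)}\right)^{2} = \left(5 + 6 \left(1 + 6 \left(6 - -2\right)\right)\right)^{2} = \left(5 + 6 \left(1 + 6 \left(6 + 2\right)\right)\right)^{2} = \left(5 + 6 \left(1 + 6 \cdot 8\right)\right)^{2} = \left(5 + 6 \left(1 + 48\right)\right)^{2} = \left(5 + 6 \cdot 49\right)^{2} = \left(5 + 294\right)^{2} = 299^{2} = 89401$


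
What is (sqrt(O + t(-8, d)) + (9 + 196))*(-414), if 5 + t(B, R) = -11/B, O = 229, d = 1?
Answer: -84870 - 207*sqrt(3606)/2 ≈ -91085.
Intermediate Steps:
t(B, R) = -5 - 11/B
(sqrt(O + t(-8, d)) + (9 + 196))*(-414) = (sqrt(229 + (-5 - 11/(-8))) + (9 + 196))*(-414) = (sqrt(229 + (-5 - 11*(-1/8))) + 205)*(-414) = (sqrt(229 + (-5 + 11/8)) + 205)*(-414) = (sqrt(229 - 29/8) + 205)*(-414) = (sqrt(1803/8) + 205)*(-414) = (sqrt(3606)/4 + 205)*(-414) = (205 + sqrt(3606)/4)*(-414) = -84870 - 207*sqrt(3606)/2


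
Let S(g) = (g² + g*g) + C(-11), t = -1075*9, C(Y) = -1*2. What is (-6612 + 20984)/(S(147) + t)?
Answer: 14372/33541 ≈ 0.42849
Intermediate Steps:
C(Y) = -2
t = -9675
S(g) = -2 + 2*g² (S(g) = (g² + g*g) - 2 = (g² + g²) - 2 = 2*g² - 2 = -2 + 2*g²)
(-6612 + 20984)/(S(147) + t) = (-6612 + 20984)/((-2 + 2*147²) - 9675) = 14372/((-2 + 2*21609) - 9675) = 14372/((-2 + 43218) - 9675) = 14372/(43216 - 9675) = 14372/33541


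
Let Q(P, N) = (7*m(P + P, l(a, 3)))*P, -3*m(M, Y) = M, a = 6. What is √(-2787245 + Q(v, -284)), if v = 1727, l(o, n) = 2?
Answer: I*√150351423/3 ≈ 4087.3*I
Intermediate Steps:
m(M, Y) = -M/3
Q(P, N) = -14*P²/3 (Q(P, N) = (7*(-(P + P)/3))*P = (7*(-2*P/3))*P = (-14*P/3)*P = -14*P²/3)
√(-2787245 + Q(v, -284)) = √(-2787245 - 14/3*1727²) = √(-2787245 - 14/3*2982529) = √(-2787245 - 41755406/3) = √(-50117141/3) = I*√150351423/3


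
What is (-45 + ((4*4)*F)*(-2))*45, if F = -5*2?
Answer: 12375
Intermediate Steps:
F = -10
(-45 + ((4*4)*F)*(-2))*45 = (-45 + ((4*4)*(-10))*(-2))*45 = (-45 + (16*(-10))*(-2))*45 = (-45 - 160*(-2))*45 = (-45 + 320)*45 = 275*45 = 12375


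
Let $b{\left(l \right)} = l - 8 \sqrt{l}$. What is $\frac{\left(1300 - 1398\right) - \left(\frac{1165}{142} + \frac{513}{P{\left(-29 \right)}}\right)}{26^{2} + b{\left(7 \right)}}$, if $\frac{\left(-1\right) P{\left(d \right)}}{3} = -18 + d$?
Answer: $- \frac{166899929}{1036785878} - \frac{977452 \sqrt{7}}{518392939} \approx -0.16597$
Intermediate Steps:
$P{\left(d \right)} = 54 - 3 d$ ($P{\left(d \right)} = - 3 \left(-18 + d\right) = 54 - 3 d$)
$\frac{\left(1300 - 1398\right) - \left(\frac{1165}{142} + \frac{513}{P{\left(-29 \right)}}\right)}{26^{2} + b{\left(7 \right)}} = \frac{\left(1300 - 1398\right) - \left(\frac{1165}{142} + \frac{513}{54 - -87}\right)}{26^{2} + \left(7 - 8 \sqrt{7}\right)} = \frac{\left(1300 - 1398\right) - \left(\frac{1165}{142} + \frac{513}{54 + 87}\right)}{676 + \left(7 - 8 \sqrt{7}\right)} = \frac{-98 - \left(\frac{1165}{142} + \frac{513}{141}\right)}{683 - 8 \sqrt{7}} = \frac{-98 - \frac{79037}{6674}}{683 - 8 \sqrt{7}} = - \frac{733089}{6674 \left(683 - 8 \sqrt{7}\right)}$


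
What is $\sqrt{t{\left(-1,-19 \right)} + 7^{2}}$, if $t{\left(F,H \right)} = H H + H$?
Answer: $\sqrt{391} \approx 19.774$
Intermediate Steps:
$t{\left(F,H \right)} = H + H^{2}$ ($t{\left(F,H \right)} = H^{2} + H = H + H^{2}$)
$\sqrt{t{\left(-1,-19 \right)} + 7^{2}} = \sqrt{- 19 \left(1 - 19\right) + 7^{2}} = \sqrt{\left(-19\right) \left(-18\right) + 49} = \sqrt{342 + 49} = \sqrt{391}$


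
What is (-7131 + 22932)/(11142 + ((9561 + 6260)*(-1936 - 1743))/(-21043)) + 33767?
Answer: 9882804400798/292666565 ≈ 33768.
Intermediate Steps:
(-7131 + 22932)/(11142 + ((9561 + 6260)*(-1936 - 1743))/(-21043)) + 33767 = 15801/(11142 + (15821*(-3679))*(-1/21043)) + 33767 = 15801/(11142 - 58205459*(-1/21043)) + 33767 = 15801/(11142 + 58205459/21043) + 33767 = 15801/(292666565/21043) + 33767 = 15801*(21043/292666565) + 33767 = 332500443/292666565 + 33767 = 9882804400798/292666565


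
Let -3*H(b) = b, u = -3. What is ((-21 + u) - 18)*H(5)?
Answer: 70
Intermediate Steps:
H(b) = -b/3
((-21 + u) - 18)*H(5) = ((-21 - 3) - 18)*(-⅓*5) = (-24 - 18)*(-5/3) = -42*(-5/3) = 70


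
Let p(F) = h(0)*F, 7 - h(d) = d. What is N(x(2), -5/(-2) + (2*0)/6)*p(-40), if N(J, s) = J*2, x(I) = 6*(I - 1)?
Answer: -3360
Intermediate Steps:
h(d) = 7 - d
x(I) = -6 + 6*I (x(I) = 6*(-1 + I) = -6 + 6*I)
N(J, s) = 2*J
p(F) = 7*F (p(F) = (7 - 1*0)*F = (7 + 0)*F = 7*F)
N(x(2), -5/(-2) + (2*0)/6)*p(-40) = (2*(-6 + 6*2))*(7*(-40)) = (2*(-6 + 12))*(-280) = (2*6)*(-280) = 12*(-280) = -3360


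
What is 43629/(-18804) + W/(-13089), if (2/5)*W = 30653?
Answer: -670685837/82041852 ≈ -8.1749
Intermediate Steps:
W = 153265/2 (W = (5/2)*30653 = 153265/2 ≈ 76633.)
43629/(-18804) + W/(-13089) = 43629/(-18804) + (153265/2)/(-13089) = 43629*(-1/18804) + (153265/2)*(-1/13089) = -14543/6268 - 153265/26178 = -670685837/82041852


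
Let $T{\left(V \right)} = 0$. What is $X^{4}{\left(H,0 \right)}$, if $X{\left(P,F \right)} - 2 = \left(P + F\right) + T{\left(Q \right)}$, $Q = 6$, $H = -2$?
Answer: $0$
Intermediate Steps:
$X{\left(P,F \right)} = 2 + F + P$ ($X{\left(P,F \right)} = 2 + \left(\left(P + F\right) + 0\right) = 2 + \left(\left(F + P\right) + 0\right) = 2 + \left(F + P\right) = 2 + F + P$)
$X^{4}{\left(H,0 \right)} = \left(2 + 0 - 2\right)^{4} = 0^{4} = 0$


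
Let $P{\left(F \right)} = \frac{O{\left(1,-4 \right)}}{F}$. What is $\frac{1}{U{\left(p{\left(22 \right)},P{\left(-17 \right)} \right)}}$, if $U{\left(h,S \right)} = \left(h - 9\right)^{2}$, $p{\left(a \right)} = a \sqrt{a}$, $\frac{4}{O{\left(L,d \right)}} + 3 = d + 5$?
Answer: $\frac{1}{\left(9 - 22 \sqrt{22}\right)^{2}} \approx 0.00011272$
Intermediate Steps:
$O{\left(L,d \right)} = \frac{4}{2 + d}$ ($O{\left(L,d \right)} = \frac{4}{-3 + \left(d + 5\right)} = \frac{4}{-3 + \left(5 + d\right)} = \frac{4}{2 + d}$)
$p{\left(a \right)} = a^{\frac{3}{2}}$
$P{\left(F \right)} = - \frac{2}{F}$ ($P{\left(F \right)} = \frac{4 \frac{1}{2 - 4}}{F} = \frac{4 \frac{1}{-2}}{F} = \frac{4 \left(- \frac{1}{2}\right)}{F} = - \frac{2}{F}$)
$U{\left(h,S \right)} = \left(-9 + h\right)^{2}$
$\frac{1}{U{\left(p{\left(22 \right)},P{\left(-17 \right)} \right)}} = \frac{1}{\left(-9 + 22^{\frac{3}{2}}\right)^{2}} = \frac{1}{\left(-9 + 22 \sqrt{22}\right)^{2}}$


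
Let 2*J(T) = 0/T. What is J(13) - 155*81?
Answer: -12555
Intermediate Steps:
J(T) = 0 (J(T) = (0/T)/2 = (½)*0 = 0)
J(13) - 155*81 = 0 - 155*81 = 0 - 12555 = -12555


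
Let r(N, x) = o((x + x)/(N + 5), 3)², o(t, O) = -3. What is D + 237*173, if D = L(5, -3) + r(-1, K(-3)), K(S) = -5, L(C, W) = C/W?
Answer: 123025/3 ≈ 41008.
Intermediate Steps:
r(N, x) = 9 (r(N, x) = (-3)² = 9)
D = 22/3 (D = 5/(-3) + 9 = 5*(-⅓) + 9 = -5/3 + 9 = 22/3 ≈ 7.3333)
D + 237*173 = 22/3 + 237*173 = 22/3 + 41001 = 123025/3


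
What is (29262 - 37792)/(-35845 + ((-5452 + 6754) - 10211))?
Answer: 4265/22377 ≈ 0.19060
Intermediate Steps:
(29262 - 37792)/(-35845 + ((-5452 + 6754) - 10211)) = -8530/(-35845 + (1302 - 10211)) = -8530/(-35845 - 8909) = -8530/(-44754) = -8530*(-1/44754) = 4265/22377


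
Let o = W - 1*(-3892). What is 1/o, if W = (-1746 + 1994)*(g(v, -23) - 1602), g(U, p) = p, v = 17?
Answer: -1/399108 ≈ -2.5056e-6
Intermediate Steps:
W = -403000 (W = (-1746 + 1994)*(-23 - 1602) = 248*(-1625) = -403000)
o = -399108 (o = -403000 - 1*(-3892) = -403000 + 3892 = -399108)
1/o = 1/(-399108) = -1/399108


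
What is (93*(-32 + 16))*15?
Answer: -22320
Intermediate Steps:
(93*(-32 + 16))*15 = (93*(-16))*15 = -1488*15 = -22320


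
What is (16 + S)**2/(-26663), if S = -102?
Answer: -7396/26663 ≈ -0.27739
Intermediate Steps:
(16 + S)**2/(-26663) = (16 - 102)**2/(-26663) = (-86)**2*(-1/26663) = 7396*(-1/26663) = -7396/26663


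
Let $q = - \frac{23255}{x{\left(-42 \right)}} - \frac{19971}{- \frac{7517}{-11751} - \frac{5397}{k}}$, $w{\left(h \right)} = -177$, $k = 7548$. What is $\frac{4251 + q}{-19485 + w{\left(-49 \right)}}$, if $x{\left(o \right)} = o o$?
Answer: $- \frac{1058208980202497}{77250358739736} \approx -13.698$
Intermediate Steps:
$x{\left(o \right)} = o^{2}$
$q = \frac{1041507155616869}{3928916628}$ ($q = - \frac{23255}{\left(-42\right)^{2}} - \frac{19971}{- \frac{7517}{-11751} - \frac{5397}{7548}} = - \frac{23255}{1764} - \frac{19971}{\left(-7517\right) \left(- \frac{1}{11751}\right) - \frac{1799}{2516}} = \left(-23255\right) \frac{1}{1764} - \frac{19971}{\frac{7517}{11751} - \frac{1799}{2516}} = - \frac{23255}{1764} - \frac{19971}{- \frac{2227277}{29565516}} = - \frac{23255}{1764} - - \frac{590452920036}{2227277} = - \frac{23255}{1764} + \frac{590452920036}{2227277} = \frac{1041507155616869}{3928916628} \approx 2.6509 \cdot 10^{5}$)
$\frac{4251 + q}{-19485 + w{\left(-49 \right)}} = \frac{4251 + \frac{1041507155616869}{3928916628}}{-19485 - 177} = \frac{1058208980202497}{3928916628 \left(-19662\right)} = \frac{1058208980202497}{3928916628} \left(- \frac{1}{19662}\right) = - \frac{1058208980202497}{77250358739736}$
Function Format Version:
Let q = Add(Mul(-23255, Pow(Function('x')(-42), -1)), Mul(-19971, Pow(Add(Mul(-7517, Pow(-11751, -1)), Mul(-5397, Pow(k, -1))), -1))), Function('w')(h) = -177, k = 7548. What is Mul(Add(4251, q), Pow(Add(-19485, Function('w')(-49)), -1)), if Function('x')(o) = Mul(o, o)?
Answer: Rational(-1058208980202497, 77250358739736) ≈ -13.698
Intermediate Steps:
Function('x')(o) = Pow(o, 2)
q = Rational(1041507155616869, 3928916628) (q = Add(Mul(-23255, Pow(Pow(-42, 2), -1)), Mul(-19971, Pow(Add(Mul(-7517, Pow(-11751, -1)), Mul(-5397, Pow(7548, -1))), -1))) = Add(Mul(-23255, Pow(1764, -1)), Mul(-19971, Pow(Add(Mul(-7517, Rational(-1, 11751)), Mul(-5397, Rational(1, 7548))), -1))) = Add(Mul(-23255, Rational(1, 1764)), Mul(-19971, Pow(Add(Rational(7517, 11751), Rational(-1799, 2516)), -1))) = Add(Rational(-23255, 1764), Mul(-19971, Pow(Rational(-2227277, 29565516), -1))) = Add(Rational(-23255, 1764), Mul(-19971, Rational(-29565516, 2227277))) = Add(Rational(-23255, 1764), Rational(590452920036, 2227277)) = Rational(1041507155616869, 3928916628) ≈ 2.6509e+5)
Mul(Add(4251, q), Pow(Add(-19485, Function('w')(-49)), -1)) = Mul(Add(4251, Rational(1041507155616869, 3928916628)), Pow(Add(-19485, -177), -1)) = Mul(Rational(1058208980202497, 3928916628), Pow(-19662, -1)) = Mul(Rational(1058208980202497, 3928916628), Rational(-1, 19662)) = Rational(-1058208980202497, 77250358739736)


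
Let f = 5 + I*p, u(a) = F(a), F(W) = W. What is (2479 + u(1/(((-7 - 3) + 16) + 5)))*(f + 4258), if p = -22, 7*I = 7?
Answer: 115652070/11 ≈ 1.0514e+7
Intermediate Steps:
u(a) = a
I = 1 (I = (⅐)*7 = 1)
f = -17 (f = 5 + 1*(-22) = 5 - 22 = -17)
(2479 + u(1/(((-7 - 3) + 16) + 5)))*(f + 4258) = (2479 + 1/(((-7 - 3) + 16) + 5))*(-17 + 4258) = (2479 + 1/((-10 + 16) + 5))*4241 = (2479 + 1/(6 + 5))*4241 = (2479 + 1/11)*4241 = (27270/11)*4241 = 115652070/11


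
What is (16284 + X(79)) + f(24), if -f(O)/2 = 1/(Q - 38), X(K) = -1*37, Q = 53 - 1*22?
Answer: 113731/7 ≈ 16247.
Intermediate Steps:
Q = 31 (Q = 53 - 22 = 31)
X(K) = -37
f(O) = 2/7 (f(O) = -2/(31 - 38) = -2/(-7) = -2*(-⅐) = 2/7)
(16284 + X(79)) + f(24) = (16284 - 37) + 2/7 = 16247 + 2/7 = 113731/7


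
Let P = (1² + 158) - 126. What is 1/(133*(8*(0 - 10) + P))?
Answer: -1/6251 ≈ -0.00015997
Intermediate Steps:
P = 33 (P = (1 + 158) - 126 = 159 - 126 = 33)
1/(133*(8*(0 - 10) + P)) = 1/(133*(8*(0 - 10) + 33)) = 1/(133*(8*(-10) + 33)) = 1/(133*(-80 + 33)) = 1/(133*(-47)) = 1/(-6251) = -1/6251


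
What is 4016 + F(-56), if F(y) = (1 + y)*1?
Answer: 3961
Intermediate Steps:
F(y) = 1 + y
4016 + F(-56) = 4016 + (1 - 56) = 4016 - 55 = 3961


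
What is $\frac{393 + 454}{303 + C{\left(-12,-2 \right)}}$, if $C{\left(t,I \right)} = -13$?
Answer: $\frac{847}{290} \approx 2.9207$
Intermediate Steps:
$\frac{393 + 454}{303 + C{\left(-12,-2 \right)}} = \frac{393 + 454}{303 - 13} = \frac{847}{290}$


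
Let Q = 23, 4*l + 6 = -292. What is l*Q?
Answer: -3427/2 ≈ -1713.5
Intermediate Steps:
l = -149/2 (l = -3/2 + (¼)*(-292) = -3/2 - 73 = -149/2 ≈ -74.500)
l*Q = -149/2*23 = -3427/2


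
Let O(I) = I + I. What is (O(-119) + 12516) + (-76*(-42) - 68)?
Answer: 15402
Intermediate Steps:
O(I) = 2*I
(O(-119) + 12516) + (-76*(-42) - 68) = (2*(-119) + 12516) + (-76*(-42) - 68) = (-238 + 12516) + (3192 - 68) = 12278 + 3124 = 15402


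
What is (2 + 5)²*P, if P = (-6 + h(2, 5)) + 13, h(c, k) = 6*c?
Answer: 931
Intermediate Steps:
P = 19 (P = (-6 + 6*2) + 13 = (-6 + 12) + 13 = 6 + 13 = 19)
(2 + 5)²*P = (2 + 5)²*19 = 7²*19 = 49*19 = 931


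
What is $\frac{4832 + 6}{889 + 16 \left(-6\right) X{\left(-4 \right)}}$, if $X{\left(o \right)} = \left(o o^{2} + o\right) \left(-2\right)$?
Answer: $- \frac{4838}{12167} \approx -0.39763$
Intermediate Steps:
$X{\left(o \right)} = - 2 o - 2 o^{3}$ ($X{\left(o \right)} = \left(o^{3} + o\right) \left(-2\right) = \left(o + o^{3}\right) \left(-2\right) = - 2 o - 2 o^{3}$)
$\frac{4832 + 6}{889 + 16 \left(-6\right) X{\left(-4 \right)}} = \frac{4832 + 6}{889 + 16 \left(-6\right) \left(\left(-2\right) \left(-4\right) \left(1 + \left(-4\right)^{2}\right)\right)} = \frac{4838}{889 - 96 \left(\left(-2\right) \left(-4\right) \left(1 + 16\right)\right)} = \frac{4838}{889 - 96 \left(\left(-2\right) \left(-4\right) 17\right)} = \frac{4838}{889 - 13056} = \frac{4838}{-12167} = 4838 \left(- \frac{1}{12167}\right) = - \frac{4838}{12167}$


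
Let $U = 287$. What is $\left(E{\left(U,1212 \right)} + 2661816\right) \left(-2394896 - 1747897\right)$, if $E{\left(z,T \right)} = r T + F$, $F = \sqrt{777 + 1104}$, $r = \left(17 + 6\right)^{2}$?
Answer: $-13683496138452 - 12428379 \sqrt{209} \approx -1.3684 \cdot 10^{13}$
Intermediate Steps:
$r = 529$ ($r = 23^{2} = 529$)
$F = 3 \sqrt{209}$ ($F = \sqrt{1881} = 3 \sqrt{209} \approx 43.37$)
$E{\left(z,T \right)} = 3 \sqrt{209} + 529 T$ ($E{\left(z,T \right)} = 529 T + 3 \sqrt{209} = 3 \sqrt{209} + 529 T$)
$\left(E{\left(U,1212 \right)} + 2661816\right) \left(-2394896 - 1747897\right) = \left(\left(3 \sqrt{209} + 529 \cdot 1212\right) + 2661816\right) \left(-2394896 - 1747897\right) = \left(\left(3 \sqrt{209} + 641148\right) + 2661816\right) \left(-4142793\right) = \left(\left(641148 + 3 \sqrt{209}\right) + 2661816\right) \left(-4142793\right) = \left(3302964 + 3 \sqrt{209}\right) \left(-4142793\right) = -13683496138452 - 12428379 \sqrt{209}$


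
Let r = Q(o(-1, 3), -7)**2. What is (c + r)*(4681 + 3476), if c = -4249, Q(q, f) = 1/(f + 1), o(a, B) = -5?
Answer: -415906397/12 ≈ -3.4659e+7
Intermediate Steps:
Q(q, f) = 1/(1 + f)
r = 1/36 (r = (1/(1 - 7))**2 = (1/(-6))**2 = (-1/6)**2 = 1/36 ≈ 0.027778)
(c + r)*(4681 + 3476) = (-4249 + 1/36)*(4681 + 3476) = -152963/36*8157 = -415906397/12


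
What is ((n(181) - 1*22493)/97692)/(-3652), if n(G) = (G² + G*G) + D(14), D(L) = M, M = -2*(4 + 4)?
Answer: -43013/356771184 ≈ -0.00012056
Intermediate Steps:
M = -16 (M = -2*8 = -16)
D(L) = -16
n(G) = -16 + 2*G² (n(G) = (G² + G*G) - 16 = (G² + G²) - 16 = 2*G² - 16 = -16 + 2*G²)
((n(181) - 1*22493)/97692)/(-3652) = (((-16 + 2*181²) - 1*22493)/97692)/(-3652) = (((-16 + 2*32761) - 22493)*(1/97692))*(-1/3652) = (((-16 + 65522) - 22493)*(1/97692))*(-1/3652) = ((65506 - 22493)*(1/97692))*(-1/3652) = (43013*(1/97692))*(-1/3652) = (43013/97692)*(-1/3652) = -43013/356771184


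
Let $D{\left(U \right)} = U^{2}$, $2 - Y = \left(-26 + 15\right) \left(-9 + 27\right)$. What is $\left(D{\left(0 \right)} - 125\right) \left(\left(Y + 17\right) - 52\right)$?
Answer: $-20625$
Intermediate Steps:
$Y = 200$ ($Y = 2 - \left(-26 + 15\right) \left(-9 + 27\right) = 2 - \left(-11\right) 18 = 2 - -198 = 2 + 198 = 200$)
$\left(D{\left(0 \right)} - 125\right) \left(\left(Y + 17\right) - 52\right) = \left(0^{2} - 125\right) \left(\left(200 + 17\right) - 52\right) = \left(0 - 125\right) \left(217 - 52\right) = \left(-125\right) 165 = -20625$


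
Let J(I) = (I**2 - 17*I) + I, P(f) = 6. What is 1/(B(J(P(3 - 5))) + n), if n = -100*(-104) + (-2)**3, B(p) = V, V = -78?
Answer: 1/10314 ≈ 9.6956e-5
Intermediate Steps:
J(I) = I**2 - 16*I
B(p) = -78
n = 10392 (n = 10400 - 8 = 10392)
1/(B(J(P(3 - 5))) + n) = 1/(-78 + 10392) = 1/10314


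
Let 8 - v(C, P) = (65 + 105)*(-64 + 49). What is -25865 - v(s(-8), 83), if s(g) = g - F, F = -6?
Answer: -28423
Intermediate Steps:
s(g) = 6 + g (s(g) = g - 1*(-6) = g + 6 = 6 + g)
v(C, P) = 2558 (v(C, P) = 8 - (65 + 105)*(-64 + 49) = 8 - 170*(-15) = 8 - 1*(-2550) = 8 + 2550 = 2558)
-25865 - v(s(-8), 83) = -25865 - 1*2558 = -25865 - 2558 = -28423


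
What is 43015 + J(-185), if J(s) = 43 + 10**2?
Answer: 43158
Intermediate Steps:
J(s) = 143 (J(s) = 43 + 100 = 143)
43015 + J(-185) = 43015 + 143 = 43158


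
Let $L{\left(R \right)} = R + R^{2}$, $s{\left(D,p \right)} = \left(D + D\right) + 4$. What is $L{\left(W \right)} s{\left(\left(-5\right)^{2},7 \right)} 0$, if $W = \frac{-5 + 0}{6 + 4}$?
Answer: $0$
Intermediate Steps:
$s{\left(D,p \right)} = 4 + 2 D$ ($s{\left(D,p \right)} = 2 D + 4 = 4 + 2 D$)
$W = - \frac{1}{2}$ ($W = - \frac{5}{10} = \left(-5\right) \frac{1}{10} = - \frac{1}{2} \approx -0.5$)
$L{\left(W \right)} s{\left(\left(-5\right)^{2},7 \right)} 0 = - \frac{1 - \frac{1}{2}}{2} \left(4 + 2 \left(-5\right)^{2}\right) 0 = \left(- \frac{1}{2}\right) \frac{1}{2} \left(4 + 2 \cdot 25\right) 0 = - \frac{4 + 50}{4} \cdot 0 = \left(- \frac{1}{4}\right) 54 \cdot 0 = \left(- \frac{27}{2}\right) 0 = 0$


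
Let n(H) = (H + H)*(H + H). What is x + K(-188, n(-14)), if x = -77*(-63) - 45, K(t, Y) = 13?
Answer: 4819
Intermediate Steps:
n(H) = 4*H² (n(H) = (2*H)*(2*H) = 4*H²)
x = 4806 (x = 4851 - 45 = 4806)
x + K(-188, n(-14)) = 4806 + 13 = 4819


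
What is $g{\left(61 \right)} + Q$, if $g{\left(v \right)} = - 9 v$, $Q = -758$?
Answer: $-1307$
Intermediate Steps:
$g{\left(61 \right)} + Q = \left(-9\right) 61 - 758 = -549 - 758 = -1307$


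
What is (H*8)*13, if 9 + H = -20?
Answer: -3016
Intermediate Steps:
H = -29 (H = -9 - 20 = -29)
(H*8)*13 = -29*8*13 = -232*13 = -3016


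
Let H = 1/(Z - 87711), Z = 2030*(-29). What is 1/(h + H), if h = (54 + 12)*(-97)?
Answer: -146581/938411563 ≈ -0.00015620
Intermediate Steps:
Z = -58870
h = -6402 (h = 66*(-97) = -6402)
H = -1/146581 (H = 1/(-58870 - 87711) = 1/(-146581) = -1/146581 ≈ -6.8222e-6)
1/(h + H) = 1/(-6402 - 1/146581) = 1/(-938411563/146581) = -146581/938411563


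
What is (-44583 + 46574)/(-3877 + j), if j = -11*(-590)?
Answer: 1991/2613 ≈ 0.76196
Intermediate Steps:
j = 6490
(-44583 + 46574)/(-3877 + j) = (-44583 + 46574)/(-3877 + 6490) = 1991/2613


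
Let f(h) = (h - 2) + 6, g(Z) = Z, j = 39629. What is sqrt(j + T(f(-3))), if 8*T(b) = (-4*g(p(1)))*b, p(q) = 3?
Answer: 11*sqrt(1310)/2 ≈ 199.07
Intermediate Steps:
f(h) = 4 + h (f(h) = (-2 + h) + 6 = 4 + h)
T(b) = -3*b/2 (T(b) = ((-4*3)*b)/8 = (-12*b)/8 = -3*b/2)
sqrt(j + T(f(-3))) = sqrt(39629 - 3*(4 - 3)/2) = sqrt(39629 - 3/2*1) = sqrt(39629 - 3/2) = sqrt(79255/2) = 11*sqrt(1310)/2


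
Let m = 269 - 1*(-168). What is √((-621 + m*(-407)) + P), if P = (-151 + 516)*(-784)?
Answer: 176*I*√15 ≈ 681.65*I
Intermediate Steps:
m = 437 (m = 269 + 168 = 437)
P = -286160 (P = 365*(-784) = -286160)
√((-621 + m*(-407)) + P) = √((-621 + 437*(-407)) - 286160) = √((-621 - 177859) - 286160) = √(-178480 - 286160) = √(-464640) = 176*I*√15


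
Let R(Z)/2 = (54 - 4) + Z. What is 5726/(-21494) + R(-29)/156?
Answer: 791/279422 ≈ 0.0028308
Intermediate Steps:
R(Z) = 100 + 2*Z (R(Z) = 2*((54 - 4) + Z) = 2*(50 + Z) = 100 + 2*Z)
5726/(-21494) + R(-29)/156 = 5726/(-21494) + (100 + 2*(-29))/156 = 5726*(-1/21494) + (100 - 58)*(1/156) = -2863/10747 + 42*(1/156) = -2863/10747 + 7/26 = 791/279422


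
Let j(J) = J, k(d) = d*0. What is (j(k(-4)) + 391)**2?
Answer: 152881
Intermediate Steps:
k(d) = 0
(j(k(-4)) + 391)**2 = (0 + 391)**2 = 391**2 = 152881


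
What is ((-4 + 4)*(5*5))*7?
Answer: 0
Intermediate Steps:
((-4 + 4)*(5*5))*7 = (0*25)*7 = 0*7 = 0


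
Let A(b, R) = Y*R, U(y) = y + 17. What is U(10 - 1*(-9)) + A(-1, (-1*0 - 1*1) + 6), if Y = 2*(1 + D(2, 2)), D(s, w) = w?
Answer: 66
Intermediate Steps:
U(y) = 17 + y
Y = 6 (Y = 2*(1 + 2) = 2*3 = 6)
A(b, R) = 6*R
U(10 - 1*(-9)) + A(-1, (-1*0 - 1*1) + 6) = (17 + (10 - 1*(-9))) + 6*((-1*0 - 1*1) + 6) = (17 + (10 + 9)) + 6*((0 - 1) + 6) = (17 + 19) + 6*(-1 + 6) = 36 + 6*5 = 36 + 30 = 66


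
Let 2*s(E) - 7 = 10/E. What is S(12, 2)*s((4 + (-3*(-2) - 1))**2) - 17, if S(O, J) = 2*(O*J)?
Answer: 4157/27 ≈ 153.96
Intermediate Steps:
S(O, J) = 2*J*O (S(O, J) = 2*(J*O) = 2*J*O)
s(E) = 7/2 + 5/E (s(E) = 7/2 + (10/E)/2 = 7/2 + 5/E)
S(12, 2)*s((4 + (-3*(-2) - 1))**2) - 17 = (2*2*12)*(7/2 + 5/((4 + (-3*(-2) - 1))**2)) - 17 = 48*(7/2 + 5/((4 + (6 - 1))**2)) - 17 = 48*(7/2 + 5/((4 + 5)**2)) - 17 = 48*(7/2 + 5/(9**2)) - 17 = 48*(7/2 + 5/81) - 17 = 48*(577/162) - 17 = 4616/27 - 17 = 4157/27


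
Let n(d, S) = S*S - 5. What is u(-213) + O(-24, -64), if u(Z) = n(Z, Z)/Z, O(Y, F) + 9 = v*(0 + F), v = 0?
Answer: -47281/213 ≈ -221.98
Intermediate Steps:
n(d, S) = -5 + S² (n(d, S) = S² - 5 = -5 + S²)
O(Y, F) = -9 (O(Y, F) = -9 + 0*(0 + F) = -9 + 0*F = -9 + 0 = -9)
u(Z) = (-5 + Z²)/Z
u(-213) + O(-24, -64) = (-213 - 5/(-213)) - 9 = (-213 - 5*(-1/213)) - 9 = (-213 + 5/213) - 9 = -45364/213 - 9 = -47281/213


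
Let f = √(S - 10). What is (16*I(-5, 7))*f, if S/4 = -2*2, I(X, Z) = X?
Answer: -80*I*√26 ≈ -407.92*I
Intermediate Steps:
S = -16 (S = 4*(-2*2) = 4*(-4) = -16)
f = I*√26 (f = √(-16 - 10) = √(-26) = I*√26 ≈ 5.099*I)
(16*I(-5, 7))*f = (16*(-5))*(I*√26) = -80*I*√26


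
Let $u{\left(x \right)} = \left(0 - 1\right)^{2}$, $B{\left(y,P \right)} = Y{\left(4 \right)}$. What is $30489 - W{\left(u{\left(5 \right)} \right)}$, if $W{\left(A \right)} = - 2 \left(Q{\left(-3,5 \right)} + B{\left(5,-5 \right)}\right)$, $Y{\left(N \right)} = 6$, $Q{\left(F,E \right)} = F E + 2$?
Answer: $30475$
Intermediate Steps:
$Q{\left(F,E \right)} = 2 + E F$ ($Q{\left(F,E \right)} = E F + 2 = 2 + E F$)
$B{\left(y,P \right)} = 6$
$u{\left(x \right)} = 1$ ($u{\left(x \right)} = \left(-1\right)^{2} = 1$)
$W{\left(A \right)} = 14$ ($W{\left(A \right)} = - 2 \left(\left(2 + 5 \left(-3\right)\right) + 6\right) = - 2 \left(\left(2 - 15\right) + 6\right) = - 2 \left(-13 + 6\right) = \left(-2\right) \left(-7\right) = 14$)
$30489 - W{\left(u{\left(5 \right)} \right)} = 30489 - 14 = 30475$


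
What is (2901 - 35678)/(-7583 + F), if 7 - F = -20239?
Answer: -32777/12663 ≈ -2.5884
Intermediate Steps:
F = 20246 (F = 7 - 1*(-20239) = 7 + 20239 = 20246)
(2901 - 35678)/(-7583 + F) = (2901 - 35678)/(-7583 + 20246) = -32777/12663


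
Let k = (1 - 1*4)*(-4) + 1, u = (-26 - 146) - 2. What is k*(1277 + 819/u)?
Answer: 959309/58 ≈ 16540.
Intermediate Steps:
u = -174 (u = -172 - 2 = -174)
k = 13 (k = (1 - 4)*(-4) + 1 = -3*(-4) + 1 = 12 + 1 = 13)
k*(1277 + 819/u) = 13*(1277 + 819/(-174)) = 13*(1277 + 819*(-1/174)) = 13*(1277 - 273/58) = 13*(73793/58) = 959309/58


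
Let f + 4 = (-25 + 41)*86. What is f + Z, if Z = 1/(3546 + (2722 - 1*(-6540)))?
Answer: 17572577/12808 ≈ 1372.0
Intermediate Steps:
f = 1372 (f = -4 + (-25 + 41)*86 = -4 + 16*86 = -4 + 1376 = 1372)
Z = 1/12808 (Z = 1/(3546 + (2722 + 6540)) = 1/(3546 + 9262) = 1/12808 ≈ 7.8076e-5)
f + Z = 1372 + 1/12808 = 17572577/12808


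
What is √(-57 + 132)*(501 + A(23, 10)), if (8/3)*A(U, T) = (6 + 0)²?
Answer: 5145*√3/2 ≈ 4455.7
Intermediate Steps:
A(U, T) = 27/2 (A(U, T) = 3*(6 + 0)²/8 = (3/8)*6² = (3/8)*36 = 27/2)
√(-57 + 132)*(501 + A(23, 10)) = √(-57 + 132)*(501 + 27/2) = √75*(1029/2) = (5*√3)*(1029/2) = 5145*√3/2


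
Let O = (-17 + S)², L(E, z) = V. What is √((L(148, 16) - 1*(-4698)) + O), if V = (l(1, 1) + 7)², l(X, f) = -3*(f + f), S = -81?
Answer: √14303 ≈ 119.60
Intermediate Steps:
l(X, f) = -6*f
V = 1 (V = (-6*1 + 7)² = (-6 + 7)² = 1² = 1)
L(E, z) = 1
O = 9604 (O = (-17 - 81)² = (-98)² = 9604)
√((L(148, 16) - 1*(-4698)) + O) = √((1 - 1*(-4698)) + 9604) = √((1 + 4698) + 9604) = √(4699 + 9604) = √14303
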